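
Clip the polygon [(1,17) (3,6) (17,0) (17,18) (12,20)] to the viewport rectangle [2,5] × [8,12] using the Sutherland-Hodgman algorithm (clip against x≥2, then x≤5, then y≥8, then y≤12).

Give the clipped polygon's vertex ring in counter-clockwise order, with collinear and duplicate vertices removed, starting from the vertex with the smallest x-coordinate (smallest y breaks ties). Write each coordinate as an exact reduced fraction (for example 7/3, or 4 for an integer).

1. After x ≥ 2: [(2,190/11) (2,23/2) (3,6) (17,0) (17,18) (12,20)]
2. After x ≤ 5: [(5,199/11) (2,190/11) (2,23/2) (3,6) (5,36/7)]
3. After y ≥ 8: [(5,8) (5,199/11) (2,190/11) (2,23/2) (29/11,8)]
4. After y ≤ 12: [(5,8) (5,12) (2,12) (2,23/2) (29/11,8)]
5. Canonical ring: [(2,23/2) (29/11,8) (5,8) (5,12) (2,12)]

Clipped polygon: [(2,23/2) (29/11,8) (5,8) (5,12) (2,12)]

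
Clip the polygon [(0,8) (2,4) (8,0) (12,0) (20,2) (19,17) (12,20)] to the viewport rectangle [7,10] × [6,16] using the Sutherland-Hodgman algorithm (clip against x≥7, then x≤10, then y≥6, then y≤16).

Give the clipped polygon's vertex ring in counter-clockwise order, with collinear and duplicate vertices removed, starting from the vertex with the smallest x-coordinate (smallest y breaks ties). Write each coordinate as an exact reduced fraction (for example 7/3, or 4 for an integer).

1. After x ≥ 7: [(7,15) (7,2/3) (8,0) (12,0) (20,2) (19,17) (12,20)]
2. After x ≤ 10: [(10,18) (7,15) (7,2/3) (8,0) (10,0)]
3. After y ≥ 6: [(10,6) (10,18) (7,15) (7,6)]
4. After y ≤ 16: [(10,6) (10,16) (8,16) (7,15) (7,6)]
5. Canonical ring: [(7,6) (10,6) (10,16) (8,16) (7,15)]

Clipped polygon: [(7,6) (10,6) (10,16) (8,16) (7,15)]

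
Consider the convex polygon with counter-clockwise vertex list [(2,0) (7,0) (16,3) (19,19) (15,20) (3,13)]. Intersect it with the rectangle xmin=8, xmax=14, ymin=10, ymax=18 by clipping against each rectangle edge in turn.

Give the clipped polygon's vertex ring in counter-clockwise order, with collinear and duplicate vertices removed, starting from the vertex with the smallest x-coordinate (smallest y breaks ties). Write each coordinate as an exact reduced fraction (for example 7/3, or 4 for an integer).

1. After x ≥ 8: [(8,1/3) (16,3) (19,19) (15,20) (8,191/12)]
2. After x ≤ 14: [(8,1/3) (14,7/3) (14,233/12) (8,191/12)]
3. After y ≥ 10: [(8,10) (14,10) (14,233/12) (8,191/12)]
4. After y ≤ 18: [(8,10) (14,10) (14,18) (81/7,18) (8,191/12)]
5. Canonical ring: [(8,10) (14,10) (14,18) (81/7,18) (8,191/12)]

Clipped polygon: [(8,10) (14,10) (14,18) (81/7,18) (8,191/12)]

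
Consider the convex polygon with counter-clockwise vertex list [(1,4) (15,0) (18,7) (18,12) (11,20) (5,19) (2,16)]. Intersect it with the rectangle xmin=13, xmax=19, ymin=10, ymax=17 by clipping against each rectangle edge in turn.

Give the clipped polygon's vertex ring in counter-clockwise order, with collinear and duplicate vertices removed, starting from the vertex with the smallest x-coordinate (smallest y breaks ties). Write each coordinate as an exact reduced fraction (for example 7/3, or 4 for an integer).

Clipped polygon: [(13,10) (18,10) (18,12) (109/8,17) (13,17)]

1. After x ≥ 13: [(13,4/7) (15,0) (18,7) (18,12) (13,124/7)]
2. After x ≤ 19: [(13,4/7) (15,0) (18,7) (18,12) (13,124/7)]
3. After y ≥ 10: [(13,10) (18,10) (18,12) (13,124/7)]
4. After y ≤ 17: [(13,17) (13,10) (18,10) (18,12) (109/8,17)]
5. Canonical ring: [(13,10) (18,10) (18,12) (109/8,17) (13,17)]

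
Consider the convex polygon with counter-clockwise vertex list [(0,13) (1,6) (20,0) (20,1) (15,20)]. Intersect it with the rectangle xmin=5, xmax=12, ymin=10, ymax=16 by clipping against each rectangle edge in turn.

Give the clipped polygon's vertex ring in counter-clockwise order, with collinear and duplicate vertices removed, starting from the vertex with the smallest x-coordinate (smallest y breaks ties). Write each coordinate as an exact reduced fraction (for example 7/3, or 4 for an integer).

Clipped polygon: [(5,10) (12,10) (12,16) (45/7,16) (5,46/3)]

1. After x ≥ 5: [(5,46/3) (5,90/19) (20,0) (20,1) (15,20)]
2. After x ≤ 12: [(12,93/5) (5,46/3) (5,90/19) (12,48/19)]
3. After y ≥ 10: [(12,10) (12,93/5) (5,46/3) (5,10)]
4. After y ≤ 16: [(12,10) (12,16) (45/7,16) (5,46/3) (5,10)]
5. Canonical ring: [(5,10) (12,10) (12,16) (45/7,16) (5,46/3)]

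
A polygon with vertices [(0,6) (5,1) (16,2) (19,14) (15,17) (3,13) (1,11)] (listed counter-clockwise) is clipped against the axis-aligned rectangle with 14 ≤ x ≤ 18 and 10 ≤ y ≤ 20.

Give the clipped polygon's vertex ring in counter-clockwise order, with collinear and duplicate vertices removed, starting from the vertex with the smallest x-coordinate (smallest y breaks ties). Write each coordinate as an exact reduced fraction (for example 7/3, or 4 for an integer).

Clipped polygon: [(14,10) (18,10) (18,59/4) (15,17) (14,50/3)]

1. After x ≥ 14: [(14,20/11) (16,2) (19,14) (15,17) (14,50/3)]
2. After x ≤ 18: [(14,20/11) (16,2) (18,10) (18,59/4) (15,17) (14,50/3)]
3. After y ≥ 10: [(14,10) (18,10) (18,10) (18,59/4) (15,17) (14,50/3)]
4. After y ≤ 20: [(14,10) (18,10) (18,10) (18,59/4) (15,17) (14,50/3)]
5. Canonical ring: [(14,10) (18,10) (18,59/4) (15,17) (14,50/3)]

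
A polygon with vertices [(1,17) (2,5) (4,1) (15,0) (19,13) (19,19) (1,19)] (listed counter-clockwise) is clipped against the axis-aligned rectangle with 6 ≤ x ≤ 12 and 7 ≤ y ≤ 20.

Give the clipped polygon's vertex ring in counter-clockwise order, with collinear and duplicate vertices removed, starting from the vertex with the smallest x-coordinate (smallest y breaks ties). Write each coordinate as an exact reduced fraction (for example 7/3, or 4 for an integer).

Clipped polygon: [(6,7) (12,7) (12,19) (6,19)]

1. After x ≥ 6: [(6,9/11) (15,0) (19,13) (19,19) (6,19)]
2. After x ≤ 12: [(6,9/11) (12,3/11) (12,19) (6,19)]
3. After y ≥ 7: [(6,7) (12,7) (12,19) (6,19)]
4. After y ≤ 20: [(6,7) (12,7) (12,19) (6,19)]
5. Canonical ring: [(6,7) (12,7) (12,19) (6,19)]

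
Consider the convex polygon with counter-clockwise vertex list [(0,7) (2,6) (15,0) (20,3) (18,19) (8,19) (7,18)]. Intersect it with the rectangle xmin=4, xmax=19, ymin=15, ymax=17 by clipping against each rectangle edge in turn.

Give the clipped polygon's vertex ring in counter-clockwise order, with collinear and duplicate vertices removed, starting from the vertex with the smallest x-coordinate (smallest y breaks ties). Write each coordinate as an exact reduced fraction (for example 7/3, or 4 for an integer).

Clipped polygon: [(56/11,15) (37/2,15) (73/4,17) (70/11,17)]

1. After x ≥ 4: [(4,93/7) (4,66/13) (15,0) (20,3) (18,19) (8,19) (7,18)]
2. After x ≤ 19: [(4,93/7) (4,66/13) (15,0) (19,12/5) (19,11) (18,19) (8,19) (7,18)]
3. After y ≥ 15: [(56/11,15) (37/2,15) (18,19) (8,19) (7,18)]
4. After y ≤ 17: [(70/11,17) (56/11,15) (37/2,15) (73/4,17)]
5. Canonical ring: [(56/11,15) (37/2,15) (73/4,17) (70/11,17)]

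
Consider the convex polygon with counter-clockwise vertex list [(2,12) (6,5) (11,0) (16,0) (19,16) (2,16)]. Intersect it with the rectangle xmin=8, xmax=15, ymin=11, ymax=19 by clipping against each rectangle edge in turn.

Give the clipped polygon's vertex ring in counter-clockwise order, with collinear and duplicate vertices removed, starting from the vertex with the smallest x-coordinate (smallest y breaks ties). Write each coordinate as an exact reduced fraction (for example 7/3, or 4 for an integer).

Clipped polygon: [(8,11) (15,11) (15,16) (8,16)]

1. After x ≥ 8: [(8,3) (11,0) (16,0) (19,16) (8,16)]
2. After x ≤ 15: [(8,3) (11,0) (15,0) (15,16) (8,16)]
3. After y ≥ 11: [(8,11) (15,11) (15,16) (8,16)]
4. After y ≤ 19: [(8,11) (15,11) (15,16) (8,16)]
5. Canonical ring: [(8,11) (15,11) (15,16) (8,16)]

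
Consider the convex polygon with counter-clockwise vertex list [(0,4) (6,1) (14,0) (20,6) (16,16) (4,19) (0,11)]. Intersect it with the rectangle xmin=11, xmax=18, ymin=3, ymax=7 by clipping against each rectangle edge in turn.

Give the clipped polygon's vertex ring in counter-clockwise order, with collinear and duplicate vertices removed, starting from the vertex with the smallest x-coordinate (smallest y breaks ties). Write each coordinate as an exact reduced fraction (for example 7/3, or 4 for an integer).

Clipped polygon: [(11,3) (17,3) (18,4) (18,7) (11,7)]

1. After x ≥ 11: [(11,3/8) (14,0) (20,6) (16,16) (11,69/4)]
2. After x ≤ 18: [(11,3/8) (14,0) (18,4) (18,11) (16,16) (11,69/4)]
3. After y ≥ 3: [(11,3) (17,3) (18,4) (18,11) (16,16) (11,69/4)]
4. After y ≤ 7: [(11,7) (11,3) (17,3) (18,4) (18,7)]
5. Canonical ring: [(11,3) (17,3) (18,4) (18,7) (11,7)]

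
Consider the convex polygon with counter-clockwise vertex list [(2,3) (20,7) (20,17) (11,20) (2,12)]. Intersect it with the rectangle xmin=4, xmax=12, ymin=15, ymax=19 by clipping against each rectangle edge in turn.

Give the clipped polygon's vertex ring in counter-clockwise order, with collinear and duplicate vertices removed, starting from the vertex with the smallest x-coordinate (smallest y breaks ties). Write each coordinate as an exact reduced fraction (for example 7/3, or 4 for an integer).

Clipped polygon: [(43/8,15) (12,15) (12,19) (79/8,19)]

1. After x ≥ 4: [(4,31/9) (20,7) (20,17) (11,20) (4,124/9)]
2. After x ≤ 12: [(4,31/9) (12,47/9) (12,59/3) (11,20) (4,124/9)]
3. After y ≥ 15: [(12,15) (12,59/3) (11,20) (43/8,15)]
4. After y ≤ 19: [(12,15) (12,19) (79/8,19) (43/8,15)]
5. Canonical ring: [(43/8,15) (12,15) (12,19) (79/8,19)]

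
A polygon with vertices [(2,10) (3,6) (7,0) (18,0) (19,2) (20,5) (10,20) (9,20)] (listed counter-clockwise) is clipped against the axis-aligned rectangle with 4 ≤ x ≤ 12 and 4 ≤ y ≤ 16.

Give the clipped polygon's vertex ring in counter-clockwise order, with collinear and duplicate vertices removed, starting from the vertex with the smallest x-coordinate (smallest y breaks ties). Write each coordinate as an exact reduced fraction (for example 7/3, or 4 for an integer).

Clipped polygon: [(4,9/2) (13/3,4) (12,4) (12,16) (31/5,16) (4,90/7)]

1. After x ≥ 4: [(4,90/7) (4,9/2) (7,0) (18,0) (19,2) (20,5) (10,20) (9,20)]
2. After x ≤ 12: [(4,90/7) (4,9/2) (7,0) (12,0) (12,17) (10,20) (9,20)]
3. After y ≥ 4: [(4,90/7) (4,9/2) (13/3,4) (12,4) (12,17) (10,20) (9,20)]
4. After y ≤ 16: [(31/5,16) (4,90/7) (4,9/2) (13/3,4) (12,4) (12,16)]
5. Canonical ring: [(4,9/2) (13/3,4) (12,4) (12,16) (31/5,16) (4,90/7)]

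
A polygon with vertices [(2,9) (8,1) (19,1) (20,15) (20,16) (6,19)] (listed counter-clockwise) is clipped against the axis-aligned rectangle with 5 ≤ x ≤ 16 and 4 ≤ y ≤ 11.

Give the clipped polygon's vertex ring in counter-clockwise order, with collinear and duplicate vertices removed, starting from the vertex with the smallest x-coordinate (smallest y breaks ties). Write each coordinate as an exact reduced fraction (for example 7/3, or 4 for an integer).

Clipped polygon: [(5,5) (23/4,4) (16,4) (16,11) (5,11)]

1. After x ≥ 5: [(5,33/2) (5,5) (8,1) (19,1) (20,15) (20,16) (6,19)]
2. After x ≤ 16: [(5,33/2) (5,5) (8,1) (16,1) (16,118/7) (6,19)]
3. After y ≥ 4: [(5,33/2) (5,5) (23/4,4) (16,4) (16,118/7) (6,19)]
4. After y ≤ 11: [(5,11) (5,5) (23/4,4) (16,4) (16,11)]
5. Canonical ring: [(5,5) (23/4,4) (16,4) (16,11) (5,11)]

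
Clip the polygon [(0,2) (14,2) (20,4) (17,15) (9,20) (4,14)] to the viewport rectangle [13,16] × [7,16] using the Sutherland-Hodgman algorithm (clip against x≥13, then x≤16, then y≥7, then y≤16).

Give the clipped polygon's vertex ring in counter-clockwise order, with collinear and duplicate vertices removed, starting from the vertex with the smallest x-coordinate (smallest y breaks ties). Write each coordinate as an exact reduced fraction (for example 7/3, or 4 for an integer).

1. After x ≥ 13: [(13,2) (14,2) (20,4) (17,15) (13,35/2)]
2. After x ≤ 16: [(13,2) (14,2) (16,8/3) (16,125/8) (13,35/2)]
3. After y ≥ 7: [(13,7) (16,7) (16,125/8) (13,35/2)]
4. After y ≤ 16: [(13,16) (13,7) (16,7) (16,125/8) (77/5,16)]
5. Canonical ring: [(13,7) (16,7) (16,125/8) (77/5,16) (13,16)]

Clipped polygon: [(13,7) (16,7) (16,125/8) (77/5,16) (13,16)]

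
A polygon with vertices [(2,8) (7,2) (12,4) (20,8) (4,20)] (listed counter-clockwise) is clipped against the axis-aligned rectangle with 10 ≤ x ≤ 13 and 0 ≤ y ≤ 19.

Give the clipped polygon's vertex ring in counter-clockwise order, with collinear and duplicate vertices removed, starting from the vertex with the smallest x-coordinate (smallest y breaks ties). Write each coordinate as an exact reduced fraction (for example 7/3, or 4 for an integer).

1. After x ≥ 10: [(10,16/5) (12,4) (20,8) (10,31/2)]
2. After x ≤ 13: [(10,16/5) (12,4) (13,9/2) (13,53/4) (10,31/2)]
3. After y ≥ 0: [(10,16/5) (12,4) (13,9/2) (13,53/4) (10,31/2)]
4. After y ≤ 19: [(10,16/5) (12,4) (13,9/2) (13,53/4) (10,31/2)]
5. Canonical ring: [(10,16/5) (12,4) (13,9/2) (13,53/4) (10,31/2)]

Clipped polygon: [(10,16/5) (12,4) (13,9/2) (13,53/4) (10,31/2)]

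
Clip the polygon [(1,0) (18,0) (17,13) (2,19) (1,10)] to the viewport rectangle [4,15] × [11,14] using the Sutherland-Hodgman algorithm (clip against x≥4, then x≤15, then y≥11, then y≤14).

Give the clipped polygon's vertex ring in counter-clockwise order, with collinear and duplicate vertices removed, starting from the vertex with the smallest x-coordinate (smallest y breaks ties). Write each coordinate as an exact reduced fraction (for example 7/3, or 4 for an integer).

Clipped polygon: [(4,11) (15,11) (15,69/5) (29/2,14) (4,14)]

1. After x ≥ 4: [(4,0) (18,0) (17,13) (4,91/5)]
2. After x ≤ 15: [(4,0) (15,0) (15,69/5) (4,91/5)]
3. After y ≥ 11: [(4,11) (15,11) (15,69/5) (4,91/5)]
4. After y ≤ 14: [(4,14) (4,11) (15,11) (15,69/5) (29/2,14)]
5. Canonical ring: [(4,11) (15,11) (15,69/5) (29/2,14) (4,14)]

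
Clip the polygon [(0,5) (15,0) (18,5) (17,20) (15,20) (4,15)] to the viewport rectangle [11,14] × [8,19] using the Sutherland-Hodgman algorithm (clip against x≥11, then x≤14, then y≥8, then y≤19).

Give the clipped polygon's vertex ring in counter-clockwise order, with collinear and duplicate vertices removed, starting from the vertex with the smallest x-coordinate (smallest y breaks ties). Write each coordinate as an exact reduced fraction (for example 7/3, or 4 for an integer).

Clipped polygon: [(11,8) (14,8) (14,19) (64/5,19) (11,200/11)]

1. After x ≥ 11: [(11,4/3) (15,0) (18,5) (17,20) (15,20) (11,200/11)]
2. After x ≤ 14: [(11,4/3) (14,1/3) (14,215/11) (11,200/11)]
3. After y ≥ 8: [(11,8) (14,8) (14,215/11) (11,200/11)]
4. After y ≤ 19: [(11,8) (14,8) (14,19) (64/5,19) (11,200/11)]
5. Canonical ring: [(11,8) (14,8) (14,19) (64/5,19) (11,200/11)]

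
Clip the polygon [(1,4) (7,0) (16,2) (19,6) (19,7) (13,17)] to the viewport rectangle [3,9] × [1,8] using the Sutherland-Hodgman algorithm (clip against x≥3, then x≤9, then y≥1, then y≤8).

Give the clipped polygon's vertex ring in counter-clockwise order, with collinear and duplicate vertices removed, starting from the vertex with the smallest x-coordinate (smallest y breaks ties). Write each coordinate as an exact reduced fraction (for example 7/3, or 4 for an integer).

Clipped polygon: [(3,8/3) (11/2,1) (9,1) (9,8) (61/13,8) (3,37/6)]

1. After x ≥ 3: [(3,37/6) (3,8/3) (7,0) (16,2) (19,6) (19,7) (13,17)]
2. After x ≤ 9: [(9,38/3) (3,37/6) (3,8/3) (7,0) (9,4/9)]
3. After y ≥ 1: [(9,1) (9,38/3) (3,37/6) (3,8/3) (11/2,1)]
4. After y ≤ 8: [(9,1) (9,8) (61/13,8) (3,37/6) (3,8/3) (11/2,1)]
5. Canonical ring: [(3,8/3) (11/2,1) (9,1) (9,8) (61/13,8) (3,37/6)]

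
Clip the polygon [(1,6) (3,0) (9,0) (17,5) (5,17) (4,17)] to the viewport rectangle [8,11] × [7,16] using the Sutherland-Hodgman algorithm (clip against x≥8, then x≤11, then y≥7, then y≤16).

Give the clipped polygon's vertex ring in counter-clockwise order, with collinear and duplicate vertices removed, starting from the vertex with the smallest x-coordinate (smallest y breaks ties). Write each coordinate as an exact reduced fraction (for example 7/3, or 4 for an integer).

Clipped polygon: [(8,7) (11,7) (11,11) (8,14)]

1. After x ≥ 8: [(8,0) (9,0) (17,5) (8,14)]
2. After x ≤ 11: [(8,0) (9,0) (11,5/4) (11,11) (8,14)]
3. After y ≥ 7: [(8,7) (11,7) (11,11) (8,14)]
4. After y ≤ 16: [(8,7) (11,7) (11,11) (8,14)]
5. Canonical ring: [(8,7) (11,7) (11,11) (8,14)]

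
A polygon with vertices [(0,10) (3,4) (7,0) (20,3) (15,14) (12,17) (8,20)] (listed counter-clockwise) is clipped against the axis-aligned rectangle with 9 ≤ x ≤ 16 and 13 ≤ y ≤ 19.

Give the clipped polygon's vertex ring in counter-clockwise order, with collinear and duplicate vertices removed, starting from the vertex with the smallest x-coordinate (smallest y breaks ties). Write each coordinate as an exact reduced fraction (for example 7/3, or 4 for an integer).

Clipped polygon: [(9,13) (170/11,13) (15,14) (12,17) (28/3,19) (9,19)]

1. After x ≥ 9: [(9,6/13) (20,3) (15,14) (12,17) (9,77/4)]
2. After x ≤ 16: [(9,6/13) (16,27/13) (16,59/5) (15,14) (12,17) (9,77/4)]
3. After y ≥ 13: [(9,13) (170/11,13) (15,14) (12,17) (9,77/4)]
4. After y ≤ 19: [(9,19) (9,13) (170/11,13) (15,14) (12,17) (28/3,19)]
5. Canonical ring: [(9,13) (170/11,13) (15,14) (12,17) (28/3,19) (9,19)]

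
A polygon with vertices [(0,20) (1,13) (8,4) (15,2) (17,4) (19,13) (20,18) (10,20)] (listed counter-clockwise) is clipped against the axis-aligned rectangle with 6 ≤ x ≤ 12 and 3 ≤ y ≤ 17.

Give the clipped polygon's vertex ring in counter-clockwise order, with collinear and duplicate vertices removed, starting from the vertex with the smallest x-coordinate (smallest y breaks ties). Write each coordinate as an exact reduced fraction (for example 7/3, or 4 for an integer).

Clipped polygon: [(6,46/7) (8,4) (23/2,3) (12,3) (12,17) (6,17)]

1. After x ≥ 6: [(6,20) (6,46/7) (8,4) (15,2) (17,4) (19,13) (20,18) (10,20)]
2. After x ≤ 12: [(6,20) (6,46/7) (8,4) (12,20/7) (12,98/5) (10,20)]
3. After y ≥ 3: [(6,20) (6,46/7) (8,4) (23/2,3) (12,3) (12,98/5) (10,20)]
4. After y ≤ 17: [(6,17) (6,46/7) (8,4) (23/2,3) (12,3) (12,17)]
5. Canonical ring: [(6,46/7) (8,4) (23/2,3) (12,3) (12,17) (6,17)]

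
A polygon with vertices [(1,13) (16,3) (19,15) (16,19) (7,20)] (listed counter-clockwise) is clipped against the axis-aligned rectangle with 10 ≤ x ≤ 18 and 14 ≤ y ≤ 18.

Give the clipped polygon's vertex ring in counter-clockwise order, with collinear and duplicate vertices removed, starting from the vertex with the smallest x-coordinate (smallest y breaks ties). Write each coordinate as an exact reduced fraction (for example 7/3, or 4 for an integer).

1. After x ≥ 10: [(10,7) (16,3) (19,15) (16,19) (10,59/3)]
2. After x ≤ 18: [(10,7) (16,3) (18,11) (18,49/3) (16,19) (10,59/3)]
3. After y ≥ 14: [(10,14) (18,14) (18,49/3) (16,19) (10,59/3)]
4. After y ≤ 18: [(10,18) (10,14) (18,14) (18,49/3) (67/4,18)]
5. Canonical ring: [(10,14) (18,14) (18,49/3) (67/4,18) (10,18)]

Clipped polygon: [(10,14) (18,14) (18,49/3) (67/4,18) (10,18)]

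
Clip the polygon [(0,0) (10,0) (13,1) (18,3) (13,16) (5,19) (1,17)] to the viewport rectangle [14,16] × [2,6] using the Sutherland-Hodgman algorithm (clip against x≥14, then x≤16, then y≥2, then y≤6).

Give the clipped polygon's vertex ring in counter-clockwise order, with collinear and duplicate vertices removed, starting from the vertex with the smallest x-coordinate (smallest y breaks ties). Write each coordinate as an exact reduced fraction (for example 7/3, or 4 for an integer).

1. After x ≥ 14: [(14,7/5) (18,3) (14,67/5)]
2. After x ≤ 16: [(14,7/5) (16,11/5) (16,41/5) (14,67/5)]
3. After y ≥ 2: [(14,2) (31/2,2) (16,11/5) (16,41/5) (14,67/5)]
4. After y ≤ 6: [(14,6) (14,2) (31/2,2) (16,11/5) (16,6)]
5. Canonical ring: [(14,2) (31/2,2) (16,11/5) (16,6) (14,6)]

Clipped polygon: [(14,2) (31/2,2) (16,11/5) (16,6) (14,6)]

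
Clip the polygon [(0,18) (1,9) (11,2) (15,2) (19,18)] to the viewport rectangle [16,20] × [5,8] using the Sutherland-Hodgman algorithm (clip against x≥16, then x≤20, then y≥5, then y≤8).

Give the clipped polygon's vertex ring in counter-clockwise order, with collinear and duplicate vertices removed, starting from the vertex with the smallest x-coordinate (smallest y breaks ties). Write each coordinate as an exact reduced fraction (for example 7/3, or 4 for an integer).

1. After x ≥ 16: [(16,18) (16,6) (19,18)]
2. After x ≤ 20: [(16,18) (16,6) (19,18)]
3. After y ≥ 5: [(16,18) (16,6) (19,18)]
4. After y ≤ 8: [(16,8) (16,6) (33/2,8)]
5. Canonical ring: [(16,6) (33/2,8) (16,8)]

Clipped polygon: [(16,6) (33/2,8) (16,8)]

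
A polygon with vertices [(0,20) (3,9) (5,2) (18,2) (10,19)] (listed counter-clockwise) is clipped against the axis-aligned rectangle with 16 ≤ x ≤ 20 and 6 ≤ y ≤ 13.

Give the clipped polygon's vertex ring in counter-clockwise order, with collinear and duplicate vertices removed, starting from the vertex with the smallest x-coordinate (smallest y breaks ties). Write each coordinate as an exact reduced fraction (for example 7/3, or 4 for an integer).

Clipped polygon: [(16,6) (274/17,6) (16,25/4)]

1. After x ≥ 16: [(16,2) (18,2) (16,25/4)]
2. After x ≤ 20: [(16,2) (18,2) (16,25/4)]
3. After y ≥ 6: [(16,6) (274/17,6) (16,25/4)]
4. After y ≤ 13: [(16,6) (274/17,6) (16,25/4)]
5. Canonical ring: [(16,6) (274/17,6) (16,25/4)]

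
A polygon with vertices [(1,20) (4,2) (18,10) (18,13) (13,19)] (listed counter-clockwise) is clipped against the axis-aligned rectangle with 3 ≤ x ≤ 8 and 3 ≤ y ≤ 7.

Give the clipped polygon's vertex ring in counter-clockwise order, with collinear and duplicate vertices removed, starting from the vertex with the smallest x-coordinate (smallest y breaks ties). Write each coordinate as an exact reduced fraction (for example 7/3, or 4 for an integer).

Clipped polygon: [(19/6,7) (23/6,3) (23/4,3) (8,30/7) (8,7)]

1. After x ≥ 3: [(3,119/6) (3,8) (4,2) (18,10) (18,13) (13,19)]
2. After x ≤ 8: [(8,233/12) (3,119/6) (3,8) (4,2) (8,30/7)]
3. After y ≥ 3: [(8,233/12) (3,119/6) (3,8) (23/6,3) (23/4,3) (8,30/7)]
4. After y ≤ 7: [(8,7) (19/6,7) (23/6,3) (23/4,3) (8,30/7)]
5. Canonical ring: [(19/6,7) (23/6,3) (23/4,3) (8,30/7) (8,7)]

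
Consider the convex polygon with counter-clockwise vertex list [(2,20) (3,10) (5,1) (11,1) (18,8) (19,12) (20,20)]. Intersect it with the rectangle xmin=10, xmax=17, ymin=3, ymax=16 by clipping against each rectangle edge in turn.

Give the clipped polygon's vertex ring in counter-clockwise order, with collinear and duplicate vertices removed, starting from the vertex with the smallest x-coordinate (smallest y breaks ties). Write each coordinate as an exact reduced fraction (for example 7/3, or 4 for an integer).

1. After x ≥ 10: [(10,20) (10,1) (11,1) (18,8) (19,12) (20,20)]
2. After x ≤ 17: [(17,20) (10,20) (10,1) (11,1) (17,7)]
3. After y ≥ 3: [(17,20) (10,20) (10,3) (13,3) (17,7)]
4. After y ≤ 16: [(17,16) (10,16) (10,3) (13,3) (17,7)]
5. Canonical ring: [(10,3) (13,3) (17,7) (17,16) (10,16)]

Clipped polygon: [(10,3) (13,3) (17,7) (17,16) (10,16)]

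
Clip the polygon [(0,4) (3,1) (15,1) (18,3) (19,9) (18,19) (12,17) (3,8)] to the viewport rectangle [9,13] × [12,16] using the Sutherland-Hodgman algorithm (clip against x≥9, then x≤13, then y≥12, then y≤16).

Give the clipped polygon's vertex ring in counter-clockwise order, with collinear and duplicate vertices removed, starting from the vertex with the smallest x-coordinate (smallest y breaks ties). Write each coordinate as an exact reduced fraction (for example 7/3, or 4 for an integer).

Clipped polygon: [(9,12) (13,12) (13,16) (11,16) (9,14)]

1. After x ≥ 9: [(9,1) (15,1) (18,3) (19,9) (18,19) (12,17) (9,14)]
2. After x ≤ 13: [(9,1) (13,1) (13,52/3) (12,17) (9,14)]
3. After y ≥ 12: [(9,12) (13,12) (13,52/3) (12,17) (9,14)]
4. After y ≤ 16: [(9,12) (13,12) (13,16) (11,16) (9,14)]
5. Canonical ring: [(9,12) (13,12) (13,16) (11,16) (9,14)]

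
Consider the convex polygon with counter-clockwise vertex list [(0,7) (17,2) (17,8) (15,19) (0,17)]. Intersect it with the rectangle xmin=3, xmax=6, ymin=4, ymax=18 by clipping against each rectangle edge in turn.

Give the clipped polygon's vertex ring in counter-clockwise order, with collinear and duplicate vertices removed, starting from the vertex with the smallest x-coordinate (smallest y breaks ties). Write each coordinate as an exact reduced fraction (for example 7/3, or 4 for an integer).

Clipped polygon: [(3,104/17) (6,89/17) (6,89/5) (3,87/5)]

1. After x ≥ 3: [(3,104/17) (17,2) (17,8) (15,19) (3,87/5)]
2. After x ≤ 6: [(3,104/17) (6,89/17) (6,89/5) (3,87/5)]
3. After y ≥ 4: [(3,104/17) (6,89/17) (6,89/5) (3,87/5)]
4. After y ≤ 18: [(3,104/17) (6,89/17) (6,89/5) (3,87/5)]
5. Canonical ring: [(3,104/17) (6,89/17) (6,89/5) (3,87/5)]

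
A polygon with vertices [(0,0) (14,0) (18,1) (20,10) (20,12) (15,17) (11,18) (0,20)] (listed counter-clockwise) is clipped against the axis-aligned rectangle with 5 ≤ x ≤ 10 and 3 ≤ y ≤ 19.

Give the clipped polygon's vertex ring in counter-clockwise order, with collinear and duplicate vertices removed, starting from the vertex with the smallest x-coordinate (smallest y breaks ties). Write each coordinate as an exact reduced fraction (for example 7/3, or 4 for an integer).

Clipped polygon: [(5,3) (10,3) (10,200/11) (11/2,19) (5,19)]

1. After x ≥ 5: [(5,0) (14,0) (18,1) (20,10) (20,12) (15,17) (11,18) (5,210/11)]
2. After x ≤ 10: [(5,0) (10,0) (10,200/11) (5,210/11)]
3. After y ≥ 3: [(5,3) (10,3) (10,200/11) (5,210/11)]
4. After y ≤ 19: [(5,19) (5,3) (10,3) (10,200/11) (11/2,19)]
5. Canonical ring: [(5,3) (10,3) (10,200/11) (11/2,19) (5,19)]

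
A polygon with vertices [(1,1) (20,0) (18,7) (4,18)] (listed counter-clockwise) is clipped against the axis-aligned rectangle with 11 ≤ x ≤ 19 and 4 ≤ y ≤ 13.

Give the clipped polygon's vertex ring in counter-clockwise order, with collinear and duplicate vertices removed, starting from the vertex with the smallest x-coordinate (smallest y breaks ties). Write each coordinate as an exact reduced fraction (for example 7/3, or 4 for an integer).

Clipped polygon: [(11,4) (132/7,4) (18,7) (11,25/2)]

1. After x ≥ 11: [(11,9/19) (20,0) (18,7) (11,25/2)]
2. After x ≤ 19: [(11,9/19) (19,1/19) (19,7/2) (18,7) (11,25/2)]
3. After y ≥ 4: [(11,4) (132/7,4) (18,7) (11,25/2)]
4. After y ≤ 13: [(11,4) (132/7,4) (18,7) (11,25/2)]
5. Canonical ring: [(11,4) (132/7,4) (18,7) (11,25/2)]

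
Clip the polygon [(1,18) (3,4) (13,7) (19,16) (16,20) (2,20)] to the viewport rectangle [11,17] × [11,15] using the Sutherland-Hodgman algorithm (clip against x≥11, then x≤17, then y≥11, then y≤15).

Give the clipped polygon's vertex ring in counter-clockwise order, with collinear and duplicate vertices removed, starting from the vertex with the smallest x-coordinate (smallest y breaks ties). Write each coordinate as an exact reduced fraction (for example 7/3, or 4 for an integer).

1. After x ≥ 11: [(11,32/5) (13,7) (19,16) (16,20) (11,20)]
2. After x ≤ 17: [(11,32/5) (13,7) (17,13) (17,56/3) (16,20) (11,20)]
3. After y ≥ 11: [(11,11) (47/3,11) (17,13) (17,56/3) (16,20) (11,20)]
4. After y ≤ 15: [(11,15) (11,11) (47/3,11) (17,13) (17,15)]
5. Canonical ring: [(11,11) (47/3,11) (17,13) (17,15) (11,15)]

Clipped polygon: [(11,11) (47/3,11) (17,13) (17,15) (11,15)]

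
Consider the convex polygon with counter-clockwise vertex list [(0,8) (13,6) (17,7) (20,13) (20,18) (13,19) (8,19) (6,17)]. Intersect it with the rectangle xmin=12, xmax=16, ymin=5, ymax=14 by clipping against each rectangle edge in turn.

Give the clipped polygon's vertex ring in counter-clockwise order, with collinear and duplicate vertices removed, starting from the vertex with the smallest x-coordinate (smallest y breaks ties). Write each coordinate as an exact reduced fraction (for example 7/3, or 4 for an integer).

1. After x ≥ 12: [(12,80/13) (13,6) (17,7) (20,13) (20,18) (13,19) (12,19)]
2. After x ≤ 16: [(12,80/13) (13,6) (16,27/4) (16,130/7) (13,19) (12,19)]
3. After y ≥ 5: [(12,80/13) (13,6) (16,27/4) (16,130/7) (13,19) (12,19)]
4. After y ≤ 14: [(12,14) (12,80/13) (13,6) (16,27/4) (16,14)]
5. Canonical ring: [(12,80/13) (13,6) (16,27/4) (16,14) (12,14)]

Clipped polygon: [(12,80/13) (13,6) (16,27/4) (16,14) (12,14)]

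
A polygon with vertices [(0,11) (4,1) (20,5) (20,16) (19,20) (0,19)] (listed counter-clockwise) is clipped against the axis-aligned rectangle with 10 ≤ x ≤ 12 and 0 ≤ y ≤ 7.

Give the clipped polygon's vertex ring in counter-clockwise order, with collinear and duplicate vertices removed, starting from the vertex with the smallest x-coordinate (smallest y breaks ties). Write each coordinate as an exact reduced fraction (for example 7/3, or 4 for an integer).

1. After x ≥ 10: [(10,5/2) (20,5) (20,16) (19,20) (10,371/19)]
2. After x ≤ 12: [(10,5/2) (12,3) (12,373/19) (10,371/19)]
3. After y ≥ 0: [(10,5/2) (12,3) (12,373/19) (10,371/19)]
4. After y ≤ 7: [(10,7) (10,5/2) (12,3) (12,7)]
5. Canonical ring: [(10,5/2) (12,3) (12,7) (10,7)]

Clipped polygon: [(10,5/2) (12,3) (12,7) (10,7)]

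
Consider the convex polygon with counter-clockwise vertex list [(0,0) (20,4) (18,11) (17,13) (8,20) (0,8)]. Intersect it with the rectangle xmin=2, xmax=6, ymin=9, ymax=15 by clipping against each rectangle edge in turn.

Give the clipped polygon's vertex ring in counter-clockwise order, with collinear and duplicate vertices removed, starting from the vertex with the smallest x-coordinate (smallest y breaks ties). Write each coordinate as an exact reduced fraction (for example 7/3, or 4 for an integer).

Clipped polygon: [(2,9) (6,9) (6,15) (14/3,15) (2,11)]

1. After x ≥ 2: [(2,2/5) (20,4) (18,11) (17,13) (8,20) (2,11)]
2. After x ≤ 6: [(2,2/5) (6,6/5) (6,17) (2,11)]
3. After y ≥ 9: [(2,9) (6,9) (6,17) (2,11)]
4. After y ≤ 15: [(2,9) (6,9) (6,15) (14/3,15) (2,11)]
5. Canonical ring: [(2,9) (6,9) (6,15) (14/3,15) (2,11)]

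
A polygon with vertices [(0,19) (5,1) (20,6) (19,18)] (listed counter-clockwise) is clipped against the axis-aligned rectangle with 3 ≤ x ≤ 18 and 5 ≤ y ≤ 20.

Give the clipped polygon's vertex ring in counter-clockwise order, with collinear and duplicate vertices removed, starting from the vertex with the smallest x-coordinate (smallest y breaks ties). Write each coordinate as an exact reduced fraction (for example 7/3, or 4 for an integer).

Clipped polygon: [(3,41/5) (35/9,5) (17,5) (18,16/3) (18,343/19) (3,358/19)]

1. After x ≥ 3: [(3,358/19) (3,41/5) (5,1) (20,6) (19,18)]
2. After x ≤ 18: [(18,343/19) (3,358/19) (3,41/5) (5,1) (18,16/3)]
3. After y ≥ 5: [(18,343/19) (3,358/19) (3,41/5) (35/9,5) (17,5) (18,16/3)]
4. After y ≤ 20: [(18,343/19) (3,358/19) (3,41/5) (35/9,5) (17,5) (18,16/3)]
5. Canonical ring: [(3,41/5) (35/9,5) (17,5) (18,16/3) (18,343/19) (3,358/19)]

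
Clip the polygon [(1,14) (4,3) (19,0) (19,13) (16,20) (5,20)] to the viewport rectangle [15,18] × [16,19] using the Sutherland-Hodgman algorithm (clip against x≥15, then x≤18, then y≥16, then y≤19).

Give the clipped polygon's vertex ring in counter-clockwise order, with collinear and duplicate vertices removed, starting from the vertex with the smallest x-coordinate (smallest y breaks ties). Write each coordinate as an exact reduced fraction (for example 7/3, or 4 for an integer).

Clipped polygon: [(15,16) (124/7,16) (115/7,19) (15,19)]

1. After x ≥ 15: [(15,4/5) (19,0) (19,13) (16,20) (15,20)]
2. After x ≤ 18: [(15,4/5) (18,1/5) (18,46/3) (16,20) (15,20)]
3. After y ≥ 16: [(15,16) (124/7,16) (16,20) (15,20)]
4. After y ≤ 19: [(15,19) (15,16) (124/7,16) (115/7,19)]
5. Canonical ring: [(15,16) (124/7,16) (115/7,19) (15,19)]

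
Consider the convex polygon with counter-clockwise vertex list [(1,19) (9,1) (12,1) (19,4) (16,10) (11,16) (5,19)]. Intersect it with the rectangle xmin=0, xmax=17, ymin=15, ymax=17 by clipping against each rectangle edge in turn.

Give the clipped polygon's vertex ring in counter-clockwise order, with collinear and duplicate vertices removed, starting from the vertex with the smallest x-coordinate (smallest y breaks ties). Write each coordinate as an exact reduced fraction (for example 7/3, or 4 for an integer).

1. After x ≥ 0: [(1,19) (9,1) (12,1) (19,4) (16,10) (11,16) (5,19)]
2. After x ≤ 17: [(1,19) (9,1) (12,1) (17,22/7) (17,8) (16,10) (11,16) (5,19)]
3. After y ≥ 15: [(1,19) (25/9,15) (71/6,15) (11,16) (5,19)]
4. After y ≤ 17: [(17/9,17) (25/9,15) (71/6,15) (11,16) (9,17)]
5. Canonical ring: [(17/9,17) (25/9,15) (71/6,15) (11,16) (9,17)]

Clipped polygon: [(17/9,17) (25/9,15) (71/6,15) (11,16) (9,17)]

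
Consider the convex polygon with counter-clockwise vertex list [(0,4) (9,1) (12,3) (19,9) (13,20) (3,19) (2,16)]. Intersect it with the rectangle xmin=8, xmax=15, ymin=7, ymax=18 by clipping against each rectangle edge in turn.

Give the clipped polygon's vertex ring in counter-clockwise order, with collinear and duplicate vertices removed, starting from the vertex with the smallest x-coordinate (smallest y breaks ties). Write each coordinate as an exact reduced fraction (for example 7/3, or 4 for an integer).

Clipped polygon: [(8,7) (15,7) (15,49/3) (155/11,18) (8,18)]

1. After x ≥ 8: [(8,4/3) (9,1) (12,3) (19,9) (13,20) (8,39/2)]
2. After x ≤ 15: [(8,4/3) (9,1) (12,3) (15,39/7) (15,49/3) (13,20) (8,39/2)]
3. After y ≥ 7: [(8,7) (15,7) (15,49/3) (13,20) (8,39/2)]
4. After y ≤ 18: [(8,18) (8,7) (15,7) (15,49/3) (155/11,18)]
5. Canonical ring: [(8,7) (15,7) (15,49/3) (155/11,18) (8,18)]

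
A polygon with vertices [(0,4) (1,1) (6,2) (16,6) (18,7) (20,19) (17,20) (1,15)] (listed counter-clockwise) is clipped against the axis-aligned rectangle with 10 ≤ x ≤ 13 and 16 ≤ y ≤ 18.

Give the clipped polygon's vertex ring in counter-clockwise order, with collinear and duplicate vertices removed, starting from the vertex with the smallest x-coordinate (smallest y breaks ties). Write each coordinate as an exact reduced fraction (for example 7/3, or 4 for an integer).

Clipped polygon: [(10,16) (13,16) (13,18) (53/5,18) (10,285/16)]

1. After x ≥ 10: [(10,18/5) (16,6) (18,7) (20,19) (17,20) (10,285/16)]
2. After x ≤ 13: [(10,18/5) (13,24/5) (13,75/4) (10,285/16)]
3. After y ≥ 16: [(10,16) (13,16) (13,75/4) (10,285/16)]
4. After y ≤ 18: [(10,16) (13,16) (13,18) (53/5,18) (10,285/16)]
5. Canonical ring: [(10,16) (13,16) (13,18) (53/5,18) (10,285/16)]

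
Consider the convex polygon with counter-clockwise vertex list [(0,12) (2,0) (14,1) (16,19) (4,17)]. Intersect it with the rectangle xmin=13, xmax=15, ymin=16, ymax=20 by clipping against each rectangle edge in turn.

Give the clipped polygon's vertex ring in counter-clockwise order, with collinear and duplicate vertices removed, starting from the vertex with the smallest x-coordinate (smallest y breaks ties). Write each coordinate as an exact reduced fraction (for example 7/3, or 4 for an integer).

1. After x ≥ 13: [(13,11/12) (14,1) (16,19) (13,37/2)]
2. After x ≤ 15: [(13,11/12) (14,1) (15,10) (15,113/6) (13,37/2)]
3. After y ≥ 16: [(13,16) (15,16) (15,113/6) (13,37/2)]
4. After y ≤ 20: [(13,16) (15,16) (15,113/6) (13,37/2)]
5. Canonical ring: [(13,16) (15,16) (15,113/6) (13,37/2)]

Clipped polygon: [(13,16) (15,16) (15,113/6) (13,37/2)]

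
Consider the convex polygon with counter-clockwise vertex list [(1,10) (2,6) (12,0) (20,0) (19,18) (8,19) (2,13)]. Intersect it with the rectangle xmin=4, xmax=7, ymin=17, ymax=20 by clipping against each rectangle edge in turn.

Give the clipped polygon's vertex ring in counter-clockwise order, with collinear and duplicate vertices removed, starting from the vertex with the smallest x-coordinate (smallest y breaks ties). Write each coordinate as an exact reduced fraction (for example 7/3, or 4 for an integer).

Clipped polygon: [(6,17) (7,17) (7,18)]

1. After x ≥ 4: [(4,24/5) (12,0) (20,0) (19,18) (8,19) (4,15)]
2. After x ≤ 7: [(4,24/5) (7,3) (7,18) (4,15)]
3. After y ≥ 17: [(7,17) (7,18) (6,17)]
4. After y ≤ 20: [(7,17) (7,18) (6,17)]
5. Canonical ring: [(6,17) (7,17) (7,18)]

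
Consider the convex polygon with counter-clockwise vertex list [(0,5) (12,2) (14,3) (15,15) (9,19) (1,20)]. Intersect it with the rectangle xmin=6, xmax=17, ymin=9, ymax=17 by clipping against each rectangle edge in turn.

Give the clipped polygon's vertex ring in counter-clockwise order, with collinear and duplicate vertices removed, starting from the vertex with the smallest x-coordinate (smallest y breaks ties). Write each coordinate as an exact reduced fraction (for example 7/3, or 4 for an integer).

1. After x ≥ 6: [(6,7/2) (12,2) (14,3) (15,15) (9,19) (6,155/8)]
2. After x ≤ 17: [(6,7/2) (12,2) (14,3) (15,15) (9,19) (6,155/8)]
3. After y ≥ 9: [(6,9) (29/2,9) (15,15) (9,19) (6,155/8)]
4. After y ≤ 17: [(6,17) (6,9) (29/2,9) (15,15) (12,17)]
5. Canonical ring: [(6,9) (29/2,9) (15,15) (12,17) (6,17)]

Clipped polygon: [(6,9) (29/2,9) (15,15) (12,17) (6,17)]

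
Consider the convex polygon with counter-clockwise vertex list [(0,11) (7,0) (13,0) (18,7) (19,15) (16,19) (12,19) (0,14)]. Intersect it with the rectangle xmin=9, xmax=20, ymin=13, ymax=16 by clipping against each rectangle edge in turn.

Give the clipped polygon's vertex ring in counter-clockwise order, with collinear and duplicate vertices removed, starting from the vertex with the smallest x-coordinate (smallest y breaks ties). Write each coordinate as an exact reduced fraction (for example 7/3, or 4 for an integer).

1. After x ≥ 9: [(9,0) (13,0) (18,7) (19,15) (16,19) (12,19) (9,71/4)]
2. After x ≤ 20: [(9,0) (13,0) (18,7) (19,15) (16,19) (12,19) (9,71/4)]
3. After y ≥ 13: [(9,13) (75/4,13) (19,15) (16,19) (12,19) (9,71/4)]
4. After y ≤ 16: [(9,16) (9,13) (75/4,13) (19,15) (73/4,16)]
5. Canonical ring: [(9,13) (75/4,13) (19,15) (73/4,16) (9,16)]

Clipped polygon: [(9,13) (75/4,13) (19,15) (73/4,16) (9,16)]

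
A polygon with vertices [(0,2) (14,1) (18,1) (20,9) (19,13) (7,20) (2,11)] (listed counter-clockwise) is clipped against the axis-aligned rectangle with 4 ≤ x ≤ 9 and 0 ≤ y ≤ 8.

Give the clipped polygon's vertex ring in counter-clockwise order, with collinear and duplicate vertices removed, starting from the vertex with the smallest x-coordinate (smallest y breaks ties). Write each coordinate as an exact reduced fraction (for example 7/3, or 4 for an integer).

Clipped polygon: [(4,12/7) (9,19/14) (9,8) (4,8)]

1. After x ≥ 4: [(4,12/7) (14,1) (18,1) (20,9) (19,13) (7,20) (4,73/5)]
2. After x ≤ 9: [(4,12/7) (9,19/14) (9,113/6) (7,20) (4,73/5)]
3. After y ≥ 0: [(4,12/7) (9,19/14) (9,113/6) (7,20) (4,73/5)]
4. After y ≤ 8: [(4,8) (4,12/7) (9,19/14) (9,8)]
5. Canonical ring: [(4,12/7) (9,19/14) (9,8) (4,8)]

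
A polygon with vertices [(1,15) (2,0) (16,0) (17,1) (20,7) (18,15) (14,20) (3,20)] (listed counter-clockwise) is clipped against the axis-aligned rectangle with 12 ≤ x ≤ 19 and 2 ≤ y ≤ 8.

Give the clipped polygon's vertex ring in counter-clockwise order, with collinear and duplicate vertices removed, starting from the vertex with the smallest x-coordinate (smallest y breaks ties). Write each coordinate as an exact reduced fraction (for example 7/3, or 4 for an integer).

1. After x ≥ 12: [(12,0) (16,0) (17,1) (20,7) (18,15) (14,20) (12,20)]
2. After x ≤ 19: [(12,0) (16,0) (17,1) (19,5) (19,11) (18,15) (14,20) (12,20)]
3. After y ≥ 2: [(12,2) (35/2,2) (19,5) (19,11) (18,15) (14,20) (12,20)]
4. After y ≤ 8: [(12,8) (12,2) (35/2,2) (19,5) (19,8)]
5. Canonical ring: [(12,2) (35/2,2) (19,5) (19,8) (12,8)]

Clipped polygon: [(12,2) (35/2,2) (19,5) (19,8) (12,8)]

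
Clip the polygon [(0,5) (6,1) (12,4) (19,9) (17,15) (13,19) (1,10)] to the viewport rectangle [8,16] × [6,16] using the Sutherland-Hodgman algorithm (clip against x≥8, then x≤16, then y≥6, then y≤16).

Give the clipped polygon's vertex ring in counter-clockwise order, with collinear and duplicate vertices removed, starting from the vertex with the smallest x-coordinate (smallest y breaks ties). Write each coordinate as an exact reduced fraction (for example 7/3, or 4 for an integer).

1. After x ≥ 8: [(8,2) (12,4) (19,9) (17,15) (13,19) (8,61/4)]
2. After x ≤ 16: [(8,2) (12,4) (16,48/7) (16,16) (13,19) (8,61/4)]
3. After y ≥ 6: [(8,6) (74/5,6) (16,48/7) (16,16) (13,19) (8,61/4)]
4. After y ≤ 16: [(8,6) (74/5,6) (16,48/7) (16,16) (16,16) (9,16) (8,61/4)]
5. Canonical ring: [(8,6) (74/5,6) (16,48/7) (16,16) (9,16) (8,61/4)]

Clipped polygon: [(8,6) (74/5,6) (16,48/7) (16,16) (9,16) (8,61/4)]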